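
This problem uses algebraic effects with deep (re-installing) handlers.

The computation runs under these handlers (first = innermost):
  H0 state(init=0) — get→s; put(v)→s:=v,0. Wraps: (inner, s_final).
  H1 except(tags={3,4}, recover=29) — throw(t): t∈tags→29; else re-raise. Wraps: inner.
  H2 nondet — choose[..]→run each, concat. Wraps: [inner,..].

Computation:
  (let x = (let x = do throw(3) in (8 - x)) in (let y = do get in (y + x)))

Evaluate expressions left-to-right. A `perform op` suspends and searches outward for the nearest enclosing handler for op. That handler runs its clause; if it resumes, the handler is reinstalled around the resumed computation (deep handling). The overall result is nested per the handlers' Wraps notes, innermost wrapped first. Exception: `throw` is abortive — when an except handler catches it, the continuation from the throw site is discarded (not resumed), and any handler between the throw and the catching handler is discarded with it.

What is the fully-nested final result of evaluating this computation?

Answer: [29]

Evaluation trace:
throw(3) @ H1 caught ⇒ 29
H2 returns [29]
= [29]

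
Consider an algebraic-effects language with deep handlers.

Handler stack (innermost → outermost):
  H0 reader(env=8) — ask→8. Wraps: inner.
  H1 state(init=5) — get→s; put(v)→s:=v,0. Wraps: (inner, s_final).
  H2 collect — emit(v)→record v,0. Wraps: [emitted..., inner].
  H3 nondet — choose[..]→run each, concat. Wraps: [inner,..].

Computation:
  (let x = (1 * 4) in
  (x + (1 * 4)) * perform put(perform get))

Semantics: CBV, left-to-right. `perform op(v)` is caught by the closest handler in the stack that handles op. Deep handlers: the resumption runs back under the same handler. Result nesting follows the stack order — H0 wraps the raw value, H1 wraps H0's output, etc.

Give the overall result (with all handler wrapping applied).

Answer: [[(0, 5)]]

Step-by-step:
get @ H1 ⇒ 5
put(5) @ H1 ⇒ s:=5
H0 returns 0
H1 returns (0, 5)
H2 returns [(0, 5)]
H3 returns [[(0, 5)]]
= [[(0, 5)]]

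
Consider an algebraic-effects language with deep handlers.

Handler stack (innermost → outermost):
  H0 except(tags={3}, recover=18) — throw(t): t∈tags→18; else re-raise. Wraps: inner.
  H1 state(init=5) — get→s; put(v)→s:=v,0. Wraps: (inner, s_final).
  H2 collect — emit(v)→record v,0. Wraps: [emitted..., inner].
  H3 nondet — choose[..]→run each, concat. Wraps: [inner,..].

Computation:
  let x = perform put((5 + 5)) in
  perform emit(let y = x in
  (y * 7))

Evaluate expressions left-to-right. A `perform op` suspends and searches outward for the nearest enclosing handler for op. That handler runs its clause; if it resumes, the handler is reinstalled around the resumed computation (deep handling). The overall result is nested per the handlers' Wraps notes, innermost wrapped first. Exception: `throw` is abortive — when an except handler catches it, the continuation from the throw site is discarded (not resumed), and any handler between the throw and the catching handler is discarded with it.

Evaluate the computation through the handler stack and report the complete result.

Working:
put(10) @ H1 ⇒ s:=10
emit(0) @ H2 ⇒ out+=0
H0 returns 0
H1 returns (0, 10)
H2 returns [0, (0, 10)]
H3 returns [[0, (0, 10)]]
= [[0, (0, 10)]]

Answer: [[0, (0, 10)]]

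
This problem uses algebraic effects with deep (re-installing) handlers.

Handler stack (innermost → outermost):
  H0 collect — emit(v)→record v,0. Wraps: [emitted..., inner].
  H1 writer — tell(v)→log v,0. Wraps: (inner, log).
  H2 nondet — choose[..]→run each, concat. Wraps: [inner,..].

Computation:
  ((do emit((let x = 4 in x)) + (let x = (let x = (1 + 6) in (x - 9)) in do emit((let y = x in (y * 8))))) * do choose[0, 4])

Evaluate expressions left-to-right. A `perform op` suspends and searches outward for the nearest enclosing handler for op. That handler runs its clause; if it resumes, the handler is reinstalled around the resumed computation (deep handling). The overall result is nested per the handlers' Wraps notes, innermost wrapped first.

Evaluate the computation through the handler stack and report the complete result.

Answer: [([4, -16, 0], ()), ([4, -16, 0], ())]

Working:
emit(4) @ H0 ⇒ out+=4
emit(-16) @ H0 ⇒ out+=-16
choose[0, 4] @ H2
  branch[0] choose=0:
    H0 returns [4, -16, 0]
    H1 returns ([4, -16, 0], ())
    H2 returns [([4, -16, 0], ())]
  branch[1] choose=4:
    H0 returns [4, -16, 0]
    H1 returns ([4, -16, 0], ())
    H2 returns [([4, -16, 0], ())]
= [([4, -16, 0], ()), ([4, -16, 0], ())]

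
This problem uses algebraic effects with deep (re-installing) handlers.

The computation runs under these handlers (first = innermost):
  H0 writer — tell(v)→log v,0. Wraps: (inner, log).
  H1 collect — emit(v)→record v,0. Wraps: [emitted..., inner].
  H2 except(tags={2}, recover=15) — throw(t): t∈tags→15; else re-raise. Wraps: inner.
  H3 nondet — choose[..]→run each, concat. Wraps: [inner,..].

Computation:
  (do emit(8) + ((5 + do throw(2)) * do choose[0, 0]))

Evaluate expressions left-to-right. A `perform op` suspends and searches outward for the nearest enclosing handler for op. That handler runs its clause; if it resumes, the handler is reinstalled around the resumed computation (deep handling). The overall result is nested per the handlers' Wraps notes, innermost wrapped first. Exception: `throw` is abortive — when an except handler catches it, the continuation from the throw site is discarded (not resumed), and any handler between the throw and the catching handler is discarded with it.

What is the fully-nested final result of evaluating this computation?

Answer: [15]

Step-by-step:
emit(8) @ H1 ⇒ out+=8
throw(2) @ H2 caught ⇒ 15
H3 returns [15]
= [15]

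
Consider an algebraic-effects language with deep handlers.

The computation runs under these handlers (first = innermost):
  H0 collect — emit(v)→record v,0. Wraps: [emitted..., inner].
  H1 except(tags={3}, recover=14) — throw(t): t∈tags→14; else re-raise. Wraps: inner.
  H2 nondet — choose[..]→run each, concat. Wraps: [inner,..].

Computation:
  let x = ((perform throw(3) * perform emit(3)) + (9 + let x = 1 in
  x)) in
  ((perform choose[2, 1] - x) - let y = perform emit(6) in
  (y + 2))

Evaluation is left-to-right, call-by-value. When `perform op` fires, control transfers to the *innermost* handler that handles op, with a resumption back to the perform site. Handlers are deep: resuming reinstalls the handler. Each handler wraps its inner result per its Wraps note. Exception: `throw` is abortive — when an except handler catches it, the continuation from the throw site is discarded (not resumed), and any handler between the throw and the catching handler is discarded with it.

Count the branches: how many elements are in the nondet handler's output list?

Working:
throw(3) @ H1 caught ⇒ 14
H2 returns [14]
= [14]

Answer: 1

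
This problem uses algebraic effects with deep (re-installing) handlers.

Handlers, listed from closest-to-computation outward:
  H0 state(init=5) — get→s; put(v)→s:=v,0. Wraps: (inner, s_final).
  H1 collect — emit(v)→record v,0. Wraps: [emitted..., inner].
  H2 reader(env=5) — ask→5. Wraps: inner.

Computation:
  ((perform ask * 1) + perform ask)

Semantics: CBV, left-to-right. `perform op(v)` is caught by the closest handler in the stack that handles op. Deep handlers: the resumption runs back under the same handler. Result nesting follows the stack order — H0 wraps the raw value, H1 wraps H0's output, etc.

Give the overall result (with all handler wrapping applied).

Answer: [(10, 5)]

Step-by-step:
ask @ H2 ⇒ 5
ask @ H2 ⇒ 5
H0 returns (10, 5)
H1 returns [(10, 5)]
H2 returns [(10, 5)]
= [(10, 5)]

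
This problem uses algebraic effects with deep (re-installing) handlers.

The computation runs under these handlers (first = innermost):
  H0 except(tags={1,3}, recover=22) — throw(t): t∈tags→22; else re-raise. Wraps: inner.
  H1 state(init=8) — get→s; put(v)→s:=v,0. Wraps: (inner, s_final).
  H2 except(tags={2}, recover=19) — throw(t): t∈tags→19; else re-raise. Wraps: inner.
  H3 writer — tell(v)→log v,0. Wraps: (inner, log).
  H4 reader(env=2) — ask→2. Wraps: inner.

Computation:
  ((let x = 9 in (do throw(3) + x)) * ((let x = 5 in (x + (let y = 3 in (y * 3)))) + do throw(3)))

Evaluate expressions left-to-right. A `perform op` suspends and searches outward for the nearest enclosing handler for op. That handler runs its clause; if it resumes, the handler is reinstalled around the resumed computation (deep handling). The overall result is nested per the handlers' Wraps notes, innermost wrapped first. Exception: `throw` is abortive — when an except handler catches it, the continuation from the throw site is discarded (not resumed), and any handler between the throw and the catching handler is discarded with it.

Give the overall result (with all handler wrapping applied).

Answer: ((22, 8), ())

Working:
throw(3) @ H0 caught ⇒ 22
H1 returns (22, 8)
H2 returns (22, 8)
H3 returns ((22, 8), ())
H4 returns ((22, 8), ())
= ((22, 8), ())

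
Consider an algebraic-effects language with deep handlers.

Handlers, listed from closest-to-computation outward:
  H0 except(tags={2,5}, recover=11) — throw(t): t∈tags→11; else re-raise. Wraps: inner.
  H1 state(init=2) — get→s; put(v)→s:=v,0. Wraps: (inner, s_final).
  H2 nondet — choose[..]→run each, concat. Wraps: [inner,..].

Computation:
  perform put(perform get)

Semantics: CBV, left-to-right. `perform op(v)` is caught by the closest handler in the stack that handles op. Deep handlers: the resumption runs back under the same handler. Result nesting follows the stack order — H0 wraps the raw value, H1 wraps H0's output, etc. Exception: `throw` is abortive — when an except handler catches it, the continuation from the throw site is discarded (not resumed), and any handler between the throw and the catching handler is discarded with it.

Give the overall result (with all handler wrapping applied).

Answer: [(0, 2)]

Step-by-step:
get @ H1 ⇒ 2
put(2) @ H1 ⇒ s:=2
H0 returns 0
H1 returns (0, 2)
H2 returns [(0, 2)]
= [(0, 2)]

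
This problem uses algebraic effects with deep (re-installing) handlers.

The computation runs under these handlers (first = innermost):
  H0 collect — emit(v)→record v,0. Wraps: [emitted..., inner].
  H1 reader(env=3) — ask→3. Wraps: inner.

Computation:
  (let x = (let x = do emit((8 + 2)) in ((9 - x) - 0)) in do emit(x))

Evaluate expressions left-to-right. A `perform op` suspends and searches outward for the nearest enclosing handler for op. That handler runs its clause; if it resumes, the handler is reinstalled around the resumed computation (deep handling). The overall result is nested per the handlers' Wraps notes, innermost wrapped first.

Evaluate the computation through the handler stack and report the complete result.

Answer: [10, 9, 0]

Working:
emit(10) @ H0 ⇒ out+=10
emit(9) @ H0 ⇒ out+=9
H0 returns [10, 9, 0]
H1 returns [10, 9, 0]
= [10, 9, 0]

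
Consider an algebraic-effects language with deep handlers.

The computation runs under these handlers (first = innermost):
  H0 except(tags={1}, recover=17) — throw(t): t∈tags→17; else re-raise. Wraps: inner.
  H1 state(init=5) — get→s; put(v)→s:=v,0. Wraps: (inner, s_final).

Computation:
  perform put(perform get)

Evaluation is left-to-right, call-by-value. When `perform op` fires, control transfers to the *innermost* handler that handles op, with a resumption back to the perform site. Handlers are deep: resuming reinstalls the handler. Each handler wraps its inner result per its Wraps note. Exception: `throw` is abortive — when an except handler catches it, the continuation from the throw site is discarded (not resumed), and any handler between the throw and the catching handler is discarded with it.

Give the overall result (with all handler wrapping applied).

Answer: (0, 5)

Evaluation trace:
get @ H1 ⇒ 5
put(5) @ H1 ⇒ s:=5
H0 returns 0
H1 returns (0, 5)
= (0, 5)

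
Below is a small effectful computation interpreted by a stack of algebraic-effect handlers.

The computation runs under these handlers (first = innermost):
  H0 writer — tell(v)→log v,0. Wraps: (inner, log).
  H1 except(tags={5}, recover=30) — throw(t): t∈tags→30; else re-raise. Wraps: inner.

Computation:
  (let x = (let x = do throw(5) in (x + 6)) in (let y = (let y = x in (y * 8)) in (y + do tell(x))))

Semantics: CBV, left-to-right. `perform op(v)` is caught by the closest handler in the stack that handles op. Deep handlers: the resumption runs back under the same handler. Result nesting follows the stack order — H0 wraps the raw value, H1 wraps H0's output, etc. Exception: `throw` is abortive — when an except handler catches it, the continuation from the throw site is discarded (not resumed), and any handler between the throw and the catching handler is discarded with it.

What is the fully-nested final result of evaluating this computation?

Answer: 30

Evaluation trace:
throw(5) @ H1 caught ⇒ 30
= 30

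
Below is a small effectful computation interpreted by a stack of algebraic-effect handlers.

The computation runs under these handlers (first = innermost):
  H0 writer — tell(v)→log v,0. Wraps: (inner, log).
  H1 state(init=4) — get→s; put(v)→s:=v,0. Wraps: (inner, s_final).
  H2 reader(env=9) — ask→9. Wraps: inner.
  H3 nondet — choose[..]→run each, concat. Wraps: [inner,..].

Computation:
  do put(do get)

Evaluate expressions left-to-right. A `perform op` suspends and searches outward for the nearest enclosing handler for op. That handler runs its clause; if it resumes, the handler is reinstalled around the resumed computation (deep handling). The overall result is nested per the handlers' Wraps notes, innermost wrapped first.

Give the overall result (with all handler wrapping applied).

Evaluation trace:
get @ H1 ⇒ 4
put(4) @ H1 ⇒ s:=4
H0 returns (0, ())
H1 returns ((0, ()), 4)
H2 returns ((0, ()), 4)
H3 returns [((0, ()), 4)]
= [((0, ()), 4)]

Answer: [((0, ()), 4)]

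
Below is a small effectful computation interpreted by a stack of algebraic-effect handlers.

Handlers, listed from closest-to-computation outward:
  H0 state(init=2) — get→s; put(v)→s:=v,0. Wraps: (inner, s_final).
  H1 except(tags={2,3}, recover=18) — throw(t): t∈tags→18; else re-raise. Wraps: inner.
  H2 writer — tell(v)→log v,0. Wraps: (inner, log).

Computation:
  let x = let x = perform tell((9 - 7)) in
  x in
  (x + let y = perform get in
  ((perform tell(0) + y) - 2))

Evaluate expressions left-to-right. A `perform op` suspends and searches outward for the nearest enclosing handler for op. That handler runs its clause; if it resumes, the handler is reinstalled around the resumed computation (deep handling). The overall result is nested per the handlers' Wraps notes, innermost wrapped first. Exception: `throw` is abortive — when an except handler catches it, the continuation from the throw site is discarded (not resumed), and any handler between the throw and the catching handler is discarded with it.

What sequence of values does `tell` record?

Working:
tell(2) @ H2 ⇒ log+=2
get @ H0 ⇒ 2
tell(0) @ H2 ⇒ log+=0
H0 returns (0, 2)
H1 returns (0, 2)
H2 returns ((0, 2), (2, 0))
= ((0, 2), (2, 0))

Answer: (2, 0)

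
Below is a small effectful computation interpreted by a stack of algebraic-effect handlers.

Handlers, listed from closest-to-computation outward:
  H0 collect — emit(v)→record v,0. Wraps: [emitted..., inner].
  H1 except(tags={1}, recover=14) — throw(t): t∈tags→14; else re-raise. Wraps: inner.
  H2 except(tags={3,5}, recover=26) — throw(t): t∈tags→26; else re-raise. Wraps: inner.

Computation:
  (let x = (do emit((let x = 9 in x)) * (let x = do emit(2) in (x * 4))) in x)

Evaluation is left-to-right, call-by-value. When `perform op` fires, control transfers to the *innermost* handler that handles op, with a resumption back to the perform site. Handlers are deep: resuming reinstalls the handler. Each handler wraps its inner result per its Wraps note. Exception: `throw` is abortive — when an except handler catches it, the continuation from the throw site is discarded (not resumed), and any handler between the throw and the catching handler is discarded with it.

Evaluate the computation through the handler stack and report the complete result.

Working:
emit(9) @ H0 ⇒ out+=9
emit(2) @ H0 ⇒ out+=2
H0 returns [9, 2, 0]
H1 returns [9, 2, 0]
H2 returns [9, 2, 0]
= [9, 2, 0]

Answer: [9, 2, 0]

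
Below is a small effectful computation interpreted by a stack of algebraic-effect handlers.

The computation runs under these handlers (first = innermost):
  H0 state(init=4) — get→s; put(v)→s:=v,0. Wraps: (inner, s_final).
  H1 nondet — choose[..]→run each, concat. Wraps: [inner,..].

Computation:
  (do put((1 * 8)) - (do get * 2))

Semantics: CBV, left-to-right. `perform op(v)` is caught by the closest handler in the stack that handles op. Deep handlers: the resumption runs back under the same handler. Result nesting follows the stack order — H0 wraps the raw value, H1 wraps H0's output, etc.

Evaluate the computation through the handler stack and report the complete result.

Working:
put(8) @ H0 ⇒ s:=8
get @ H0 ⇒ 8
H0 returns (-16, 8)
H1 returns [(-16, 8)]
= [(-16, 8)]

Answer: [(-16, 8)]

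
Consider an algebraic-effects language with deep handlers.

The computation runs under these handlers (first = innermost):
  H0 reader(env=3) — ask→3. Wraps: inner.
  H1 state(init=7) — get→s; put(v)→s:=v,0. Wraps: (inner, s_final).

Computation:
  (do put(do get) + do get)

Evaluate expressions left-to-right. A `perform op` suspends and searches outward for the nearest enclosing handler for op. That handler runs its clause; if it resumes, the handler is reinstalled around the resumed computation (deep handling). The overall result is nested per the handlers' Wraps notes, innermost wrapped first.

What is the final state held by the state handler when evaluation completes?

Step-by-step:
get @ H1 ⇒ 7
put(7) @ H1 ⇒ s:=7
get @ H1 ⇒ 7
H0 returns 7
H1 returns (7, 7)
= (7, 7)

Answer: 7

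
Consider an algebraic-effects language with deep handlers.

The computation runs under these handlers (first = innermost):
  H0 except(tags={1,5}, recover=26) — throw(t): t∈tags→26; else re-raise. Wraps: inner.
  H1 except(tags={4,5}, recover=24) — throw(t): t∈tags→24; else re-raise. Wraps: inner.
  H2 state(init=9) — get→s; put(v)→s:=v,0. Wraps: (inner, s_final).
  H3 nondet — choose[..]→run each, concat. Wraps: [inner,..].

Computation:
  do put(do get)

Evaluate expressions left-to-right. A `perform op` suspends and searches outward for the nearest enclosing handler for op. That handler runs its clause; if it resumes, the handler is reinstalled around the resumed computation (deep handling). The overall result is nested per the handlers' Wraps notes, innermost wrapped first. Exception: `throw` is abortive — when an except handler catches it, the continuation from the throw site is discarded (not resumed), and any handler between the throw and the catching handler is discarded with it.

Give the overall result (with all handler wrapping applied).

Step-by-step:
get @ H2 ⇒ 9
put(9) @ H2 ⇒ s:=9
H0 returns 0
H1 returns 0
H2 returns (0, 9)
H3 returns [(0, 9)]
= [(0, 9)]

Answer: [(0, 9)]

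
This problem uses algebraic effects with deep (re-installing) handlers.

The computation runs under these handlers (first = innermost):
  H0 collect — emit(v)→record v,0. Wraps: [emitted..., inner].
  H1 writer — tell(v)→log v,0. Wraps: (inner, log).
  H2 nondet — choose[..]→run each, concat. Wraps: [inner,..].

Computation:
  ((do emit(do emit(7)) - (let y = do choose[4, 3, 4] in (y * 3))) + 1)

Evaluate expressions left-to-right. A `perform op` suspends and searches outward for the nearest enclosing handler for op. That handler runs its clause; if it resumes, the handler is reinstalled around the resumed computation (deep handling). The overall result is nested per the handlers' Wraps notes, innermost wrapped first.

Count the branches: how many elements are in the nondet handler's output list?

Answer: 3

Step-by-step:
emit(7) @ H0 ⇒ out+=7
emit(0) @ H0 ⇒ out+=0
choose[4, 3, 4] @ H2
  branch[0] choose=4:
    H0 returns [7, 0, -11]
    H1 returns ([7, 0, -11], ())
    H2 returns [([7, 0, -11], ())]
  branch[1] choose=3:
    H0 returns [7, 0, -8]
    H1 returns ([7, 0, -8], ())
    H2 returns [([7, 0, -8], ())]
  branch[2] choose=4:
    H0 returns [7, 0, -11]
    H1 returns ([7, 0, -11], ())
    H2 returns [([7, 0, -11], ())]
= [([7, 0, -11], ()), ([7, 0, -8], ()), ([7, 0, -11], ())]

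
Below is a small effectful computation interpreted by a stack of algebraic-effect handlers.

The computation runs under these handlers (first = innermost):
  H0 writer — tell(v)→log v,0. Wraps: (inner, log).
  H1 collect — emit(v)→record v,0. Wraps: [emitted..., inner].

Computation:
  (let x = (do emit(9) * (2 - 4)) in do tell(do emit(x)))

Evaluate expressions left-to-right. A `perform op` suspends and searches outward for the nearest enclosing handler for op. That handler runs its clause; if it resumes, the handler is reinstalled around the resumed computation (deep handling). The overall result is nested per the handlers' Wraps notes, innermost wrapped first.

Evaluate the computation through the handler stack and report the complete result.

Working:
emit(9) @ H1 ⇒ out+=9
emit(0) @ H1 ⇒ out+=0
tell(0) @ H0 ⇒ log+=0
H0 returns (0, (0))
H1 returns [9, 0, (0, (0))]
= [9, 0, (0, (0))]

Answer: [9, 0, (0, (0))]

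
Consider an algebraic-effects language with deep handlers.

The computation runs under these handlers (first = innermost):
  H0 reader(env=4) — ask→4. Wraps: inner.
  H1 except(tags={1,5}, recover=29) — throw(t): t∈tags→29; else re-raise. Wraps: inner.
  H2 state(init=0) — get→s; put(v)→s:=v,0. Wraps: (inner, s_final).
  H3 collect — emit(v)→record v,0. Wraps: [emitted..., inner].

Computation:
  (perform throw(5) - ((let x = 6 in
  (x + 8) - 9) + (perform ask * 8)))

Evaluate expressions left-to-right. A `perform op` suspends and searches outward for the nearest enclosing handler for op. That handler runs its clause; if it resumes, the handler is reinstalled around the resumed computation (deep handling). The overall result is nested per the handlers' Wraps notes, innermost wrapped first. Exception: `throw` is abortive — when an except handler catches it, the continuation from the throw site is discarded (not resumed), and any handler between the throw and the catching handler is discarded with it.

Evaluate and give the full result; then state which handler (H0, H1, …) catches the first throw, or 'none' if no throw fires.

Answer: [(29, 0)] ; first throw caught by: H1

Working:
throw(5) @ H1 caught ⇒ 29
H2 returns (29, 0)
H3 returns [(29, 0)]
= [(29, 0)]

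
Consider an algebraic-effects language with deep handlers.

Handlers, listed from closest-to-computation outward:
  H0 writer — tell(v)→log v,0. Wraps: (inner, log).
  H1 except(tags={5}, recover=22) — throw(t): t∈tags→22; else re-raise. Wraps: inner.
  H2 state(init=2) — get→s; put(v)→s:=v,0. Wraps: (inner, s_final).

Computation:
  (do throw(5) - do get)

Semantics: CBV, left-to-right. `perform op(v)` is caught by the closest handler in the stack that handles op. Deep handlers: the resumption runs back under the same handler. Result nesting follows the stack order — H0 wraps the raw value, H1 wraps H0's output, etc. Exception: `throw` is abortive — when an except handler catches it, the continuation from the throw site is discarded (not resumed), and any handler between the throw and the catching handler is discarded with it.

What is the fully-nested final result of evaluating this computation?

Evaluation trace:
throw(5) @ H1 caught ⇒ 22
H2 returns (22, 2)
= (22, 2)

Answer: (22, 2)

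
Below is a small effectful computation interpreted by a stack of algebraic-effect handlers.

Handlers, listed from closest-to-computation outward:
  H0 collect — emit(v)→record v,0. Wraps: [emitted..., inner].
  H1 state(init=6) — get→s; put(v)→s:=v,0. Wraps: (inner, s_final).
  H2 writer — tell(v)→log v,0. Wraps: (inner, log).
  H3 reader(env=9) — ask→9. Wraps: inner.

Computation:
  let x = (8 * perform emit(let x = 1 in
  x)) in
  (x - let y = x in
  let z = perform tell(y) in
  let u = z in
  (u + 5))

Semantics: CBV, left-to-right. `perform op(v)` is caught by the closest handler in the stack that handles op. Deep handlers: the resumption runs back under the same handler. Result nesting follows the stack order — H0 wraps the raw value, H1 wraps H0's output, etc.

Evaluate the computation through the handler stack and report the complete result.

Step-by-step:
emit(1) @ H0 ⇒ out+=1
tell(0) @ H2 ⇒ log+=0
H0 returns [1, -5]
H1 returns ([1, -5], 6)
H2 returns (([1, -5], 6), (0))
H3 returns (([1, -5], 6), (0))
= (([1, -5], 6), (0))

Answer: (([1, -5], 6), (0))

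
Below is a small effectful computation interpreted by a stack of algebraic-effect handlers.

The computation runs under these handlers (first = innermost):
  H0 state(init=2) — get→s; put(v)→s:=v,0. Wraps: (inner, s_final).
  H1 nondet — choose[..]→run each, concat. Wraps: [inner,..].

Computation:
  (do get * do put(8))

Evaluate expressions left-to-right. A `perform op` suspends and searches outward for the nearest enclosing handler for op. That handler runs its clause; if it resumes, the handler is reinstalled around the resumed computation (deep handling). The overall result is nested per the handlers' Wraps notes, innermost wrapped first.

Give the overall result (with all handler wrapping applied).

Working:
get @ H0 ⇒ 2
put(8) @ H0 ⇒ s:=8
H0 returns (0, 8)
H1 returns [(0, 8)]
= [(0, 8)]

Answer: [(0, 8)]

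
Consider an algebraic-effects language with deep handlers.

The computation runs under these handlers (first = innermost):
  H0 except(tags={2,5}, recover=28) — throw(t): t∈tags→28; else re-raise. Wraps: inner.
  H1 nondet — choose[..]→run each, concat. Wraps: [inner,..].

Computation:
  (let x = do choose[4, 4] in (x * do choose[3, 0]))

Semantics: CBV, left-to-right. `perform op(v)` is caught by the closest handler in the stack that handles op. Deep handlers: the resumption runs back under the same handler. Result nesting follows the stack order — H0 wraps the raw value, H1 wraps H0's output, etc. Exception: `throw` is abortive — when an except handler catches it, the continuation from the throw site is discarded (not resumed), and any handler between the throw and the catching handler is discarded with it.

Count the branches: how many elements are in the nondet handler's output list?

Working:
choose[4, 4] @ H1
  branch[0] choose=4:
    choose[3, 0] @ H1
      branch[0] choose=3:
        H0 returns 12
        H1 returns [12]
      branch[1] choose=0:
        H0 returns 0
        H1 returns [0]
  branch[1] choose=4:
    choose[3, 0] @ H1
      branch[0] choose=3:
        H0 returns 12
        H1 returns [12]
      branch[1] choose=0:
        H0 returns 0
        H1 returns [0]
= [12, 0, 12, 0]

Answer: 4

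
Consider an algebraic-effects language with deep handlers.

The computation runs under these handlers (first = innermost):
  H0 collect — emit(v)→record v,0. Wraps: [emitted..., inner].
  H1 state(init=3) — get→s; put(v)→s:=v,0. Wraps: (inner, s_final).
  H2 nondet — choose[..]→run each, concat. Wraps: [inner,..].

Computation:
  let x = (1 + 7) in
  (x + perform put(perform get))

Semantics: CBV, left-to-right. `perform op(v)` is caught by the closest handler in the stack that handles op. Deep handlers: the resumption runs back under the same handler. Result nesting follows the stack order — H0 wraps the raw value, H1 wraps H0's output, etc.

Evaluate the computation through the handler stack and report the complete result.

Evaluation trace:
get @ H1 ⇒ 3
put(3) @ H1 ⇒ s:=3
H0 returns [8]
H1 returns ([8], 3)
H2 returns [([8], 3)]
= [([8], 3)]

Answer: [([8], 3)]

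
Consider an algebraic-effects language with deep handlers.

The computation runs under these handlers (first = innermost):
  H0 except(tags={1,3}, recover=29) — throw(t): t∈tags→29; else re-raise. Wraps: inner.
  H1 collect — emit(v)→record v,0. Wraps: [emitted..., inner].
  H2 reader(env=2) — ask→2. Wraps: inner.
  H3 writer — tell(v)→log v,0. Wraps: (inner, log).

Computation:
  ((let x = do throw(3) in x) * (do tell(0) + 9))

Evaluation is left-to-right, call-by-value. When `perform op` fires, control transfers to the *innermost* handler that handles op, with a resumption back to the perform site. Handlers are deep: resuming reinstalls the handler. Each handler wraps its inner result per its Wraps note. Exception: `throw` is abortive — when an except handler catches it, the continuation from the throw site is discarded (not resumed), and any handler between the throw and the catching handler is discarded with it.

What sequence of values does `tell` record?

Answer: ()

Evaluation trace:
throw(3) @ H0 caught ⇒ 29
H1 returns [29]
H2 returns [29]
H3 returns ([29], ())
= ([29], ())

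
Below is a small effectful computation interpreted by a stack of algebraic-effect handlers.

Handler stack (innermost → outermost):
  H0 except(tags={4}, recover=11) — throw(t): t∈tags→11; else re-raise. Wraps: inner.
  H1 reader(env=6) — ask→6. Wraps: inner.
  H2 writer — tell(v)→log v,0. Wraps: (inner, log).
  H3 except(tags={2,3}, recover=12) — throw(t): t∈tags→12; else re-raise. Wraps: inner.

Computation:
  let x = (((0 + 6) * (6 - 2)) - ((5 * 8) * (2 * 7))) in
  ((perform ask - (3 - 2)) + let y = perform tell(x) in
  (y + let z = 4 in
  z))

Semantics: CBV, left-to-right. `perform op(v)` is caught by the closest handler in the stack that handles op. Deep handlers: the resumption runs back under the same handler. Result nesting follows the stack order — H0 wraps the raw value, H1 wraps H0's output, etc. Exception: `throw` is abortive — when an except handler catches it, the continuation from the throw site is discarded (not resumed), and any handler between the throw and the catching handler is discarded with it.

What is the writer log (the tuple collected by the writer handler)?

Step-by-step:
ask @ H1 ⇒ 6
tell(-536) @ H2 ⇒ log+=-536
H0 returns 9
H1 returns 9
H2 returns (9, (-536))
H3 returns (9, (-536))
= (9, (-536))

Answer: (-536)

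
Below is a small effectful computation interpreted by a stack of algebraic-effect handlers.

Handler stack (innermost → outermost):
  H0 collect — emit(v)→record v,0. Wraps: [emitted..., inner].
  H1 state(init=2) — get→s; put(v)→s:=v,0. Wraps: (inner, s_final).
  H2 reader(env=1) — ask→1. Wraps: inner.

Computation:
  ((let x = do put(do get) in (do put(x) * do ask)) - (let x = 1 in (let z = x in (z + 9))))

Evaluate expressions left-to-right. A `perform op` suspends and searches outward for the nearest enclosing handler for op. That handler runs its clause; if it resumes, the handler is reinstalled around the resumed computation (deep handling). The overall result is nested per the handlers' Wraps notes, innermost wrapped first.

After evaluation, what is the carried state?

Answer: 0

Working:
get @ H1 ⇒ 2
put(2) @ H1 ⇒ s:=2
put(0) @ H1 ⇒ s:=0
ask @ H2 ⇒ 1
H0 returns [-10]
H1 returns ([-10], 0)
H2 returns ([-10], 0)
= ([-10], 0)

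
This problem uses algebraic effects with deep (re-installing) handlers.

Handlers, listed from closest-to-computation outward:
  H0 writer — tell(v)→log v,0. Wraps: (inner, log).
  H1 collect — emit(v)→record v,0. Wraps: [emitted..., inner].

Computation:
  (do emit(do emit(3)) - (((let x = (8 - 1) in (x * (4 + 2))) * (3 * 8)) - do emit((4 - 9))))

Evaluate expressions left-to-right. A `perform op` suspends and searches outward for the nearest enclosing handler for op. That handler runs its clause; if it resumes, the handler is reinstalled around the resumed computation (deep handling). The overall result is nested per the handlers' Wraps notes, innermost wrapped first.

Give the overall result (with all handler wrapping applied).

Answer: [3, 0, -5, (-1008, ())]

Evaluation trace:
emit(3) @ H1 ⇒ out+=3
emit(0) @ H1 ⇒ out+=0
emit(-5) @ H1 ⇒ out+=-5
H0 returns (-1008, ())
H1 returns [3, 0, -5, (-1008, ())]
= [3, 0, -5, (-1008, ())]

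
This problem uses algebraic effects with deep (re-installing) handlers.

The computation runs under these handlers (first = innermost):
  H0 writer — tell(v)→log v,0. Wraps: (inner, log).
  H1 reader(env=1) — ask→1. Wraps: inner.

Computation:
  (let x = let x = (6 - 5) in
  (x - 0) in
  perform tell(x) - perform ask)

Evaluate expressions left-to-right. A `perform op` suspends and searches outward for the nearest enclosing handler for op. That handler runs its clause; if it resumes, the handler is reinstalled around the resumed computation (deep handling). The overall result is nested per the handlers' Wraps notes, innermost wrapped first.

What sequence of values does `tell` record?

Answer: (1)

Evaluation trace:
tell(1) @ H0 ⇒ log+=1
ask @ H1 ⇒ 1
H0 returns (-1, (1))
H1 returns (-1, (1))
= (-1, (1))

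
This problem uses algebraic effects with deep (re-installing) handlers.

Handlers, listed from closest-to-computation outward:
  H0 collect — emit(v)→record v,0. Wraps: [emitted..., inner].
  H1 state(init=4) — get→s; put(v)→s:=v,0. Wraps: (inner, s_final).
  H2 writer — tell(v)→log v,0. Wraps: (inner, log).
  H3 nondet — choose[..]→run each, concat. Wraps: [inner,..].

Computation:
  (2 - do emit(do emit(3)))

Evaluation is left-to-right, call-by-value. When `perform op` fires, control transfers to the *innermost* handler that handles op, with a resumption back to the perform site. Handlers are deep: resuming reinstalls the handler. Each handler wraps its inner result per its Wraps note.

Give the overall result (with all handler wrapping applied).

Evaluation trace:
emit(3) @ H0 ⇒ out+=3
emit(0) @ H0 ⇒ out+=0
H0 returns [3, 0, 2]
H1 returns ([3, 0, 2], 4)
H2 returns (([3, 0, 2], 4), ())
H3 returns [(([3, 0, 2], 4), ())]
= [(([3, 0, 2], 4), ())]

Answer: [(([3, 0, 2], 4), ())]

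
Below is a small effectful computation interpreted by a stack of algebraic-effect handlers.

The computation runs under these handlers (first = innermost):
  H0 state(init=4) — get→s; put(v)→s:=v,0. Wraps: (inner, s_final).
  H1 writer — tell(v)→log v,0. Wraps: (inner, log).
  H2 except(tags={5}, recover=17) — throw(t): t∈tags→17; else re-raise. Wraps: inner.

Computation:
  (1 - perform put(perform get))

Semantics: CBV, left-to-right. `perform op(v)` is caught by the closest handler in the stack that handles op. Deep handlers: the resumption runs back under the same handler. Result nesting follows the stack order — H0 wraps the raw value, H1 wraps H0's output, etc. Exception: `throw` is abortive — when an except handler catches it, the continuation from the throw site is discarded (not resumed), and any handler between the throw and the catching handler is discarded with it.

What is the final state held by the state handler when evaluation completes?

Answer: 4

Working:
get @ H0 ⇒ 4
put(4) @ H0 ⇒ s:=4
H0 returns (1, 4)
H1 returns ((1, 4), ())
H2 returns ((1, 4), ())
= ((1, 4), ())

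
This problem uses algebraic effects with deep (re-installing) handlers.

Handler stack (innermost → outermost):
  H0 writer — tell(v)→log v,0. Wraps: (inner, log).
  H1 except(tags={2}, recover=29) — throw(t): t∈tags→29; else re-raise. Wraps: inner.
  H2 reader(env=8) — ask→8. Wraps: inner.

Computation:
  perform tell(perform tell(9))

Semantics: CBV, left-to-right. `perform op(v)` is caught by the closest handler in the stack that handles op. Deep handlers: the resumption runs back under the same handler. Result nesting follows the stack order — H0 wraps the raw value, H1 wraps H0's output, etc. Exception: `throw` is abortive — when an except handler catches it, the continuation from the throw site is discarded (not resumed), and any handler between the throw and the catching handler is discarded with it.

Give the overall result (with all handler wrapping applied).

Evaluation trace:
tell(9) @ H0 ⇒ log+=9
tell(0) @ H0 ⇒ log+=0
H0 returns (0, (9, 0))
H1 returns (0, (9, 0))
H2 returns (0, (9, 0))
= (0, (9, 0))

Answer: (0, (9, 0))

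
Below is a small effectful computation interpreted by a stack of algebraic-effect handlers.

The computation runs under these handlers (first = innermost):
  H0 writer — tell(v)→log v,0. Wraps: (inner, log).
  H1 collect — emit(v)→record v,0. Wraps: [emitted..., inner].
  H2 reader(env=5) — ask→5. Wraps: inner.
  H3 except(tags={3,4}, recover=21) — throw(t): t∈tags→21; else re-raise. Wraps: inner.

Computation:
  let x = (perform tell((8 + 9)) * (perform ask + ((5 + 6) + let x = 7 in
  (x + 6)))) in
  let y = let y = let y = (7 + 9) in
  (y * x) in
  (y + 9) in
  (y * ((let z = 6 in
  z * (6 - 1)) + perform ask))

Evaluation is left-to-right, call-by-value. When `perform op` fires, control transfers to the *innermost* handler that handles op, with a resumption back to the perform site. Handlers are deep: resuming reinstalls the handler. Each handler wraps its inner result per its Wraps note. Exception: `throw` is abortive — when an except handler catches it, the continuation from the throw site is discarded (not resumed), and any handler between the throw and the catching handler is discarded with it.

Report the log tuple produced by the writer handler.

Working:
tell(17) @ H0 ⇒ log+=17
ask @ H2 ⇒ 5
ask @ H2 ⇒ 5
H0 returns (315, (17))
H1 returns [(315, (17))]
H2 returns [(315, (17))]
H3 returns [(315, (17))]
= [(315, (17))]

Answer: (17)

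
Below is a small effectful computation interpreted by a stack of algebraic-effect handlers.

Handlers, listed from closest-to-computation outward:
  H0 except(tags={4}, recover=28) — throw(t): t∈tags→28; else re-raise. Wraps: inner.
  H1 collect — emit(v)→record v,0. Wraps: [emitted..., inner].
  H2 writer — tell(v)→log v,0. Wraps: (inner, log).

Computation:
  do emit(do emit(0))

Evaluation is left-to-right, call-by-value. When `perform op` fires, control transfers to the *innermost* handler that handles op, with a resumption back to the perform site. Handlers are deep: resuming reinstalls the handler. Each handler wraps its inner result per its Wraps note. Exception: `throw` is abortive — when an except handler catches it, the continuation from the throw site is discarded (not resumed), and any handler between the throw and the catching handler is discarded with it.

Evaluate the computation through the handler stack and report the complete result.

Working:
emit(0) @ H1 ⇒ out+=0
emit(0) @ H1 ⇒ out+=0
H0 returns 0
H1 returns [0, 0, 0]
H2 returns ([0, 0, 0], ())
= ([0, 0, 0], ())

Answer: ([0, 0, 0], ())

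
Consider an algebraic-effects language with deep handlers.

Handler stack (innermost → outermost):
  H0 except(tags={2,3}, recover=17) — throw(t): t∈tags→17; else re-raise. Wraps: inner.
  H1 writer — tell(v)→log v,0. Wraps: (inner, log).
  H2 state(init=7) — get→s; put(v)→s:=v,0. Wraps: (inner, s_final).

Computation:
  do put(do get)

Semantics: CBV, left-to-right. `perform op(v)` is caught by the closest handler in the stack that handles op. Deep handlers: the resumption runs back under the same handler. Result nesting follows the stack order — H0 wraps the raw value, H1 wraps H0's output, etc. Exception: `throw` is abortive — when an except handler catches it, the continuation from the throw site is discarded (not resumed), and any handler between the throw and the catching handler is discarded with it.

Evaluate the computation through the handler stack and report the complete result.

Evaluation trace:
get @ H2 ⇒ 7
put(7) @ H2 ⇒ s:=7
H0 returns 0
H1 returns (0, ())
H2 returns ((0, ()), 7)
= ((0, ()), 7)

Answer: ((0, ()), 7)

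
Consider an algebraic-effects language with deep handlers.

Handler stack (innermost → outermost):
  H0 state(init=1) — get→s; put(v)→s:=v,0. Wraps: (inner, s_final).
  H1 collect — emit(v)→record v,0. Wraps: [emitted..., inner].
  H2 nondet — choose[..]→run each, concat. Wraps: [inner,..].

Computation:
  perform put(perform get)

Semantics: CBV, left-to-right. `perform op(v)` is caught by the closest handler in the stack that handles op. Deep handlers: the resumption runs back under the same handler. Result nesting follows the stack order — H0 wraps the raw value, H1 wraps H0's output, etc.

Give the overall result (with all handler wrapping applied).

Answer: [[(0, 1)]]

Evaluation trace:
get @ H0 ⇒ 1
put(1) @ H0 ⇒ s:=1
H0 returns (0, 1)
H1 returns [(0, 1)]
H2 returns [[(0, 1)]]
= [[(0, 1)]]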